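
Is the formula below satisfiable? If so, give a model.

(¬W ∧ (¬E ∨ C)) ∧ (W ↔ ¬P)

P = True; W = False; E = True; C = True

  ¬W ∧ (¬E ∨ C) = True
    ¬W = True
    ¬E ∨ C = True
      ¬E = False
  W ↔ ¬P = True
    ¬P = False
Both conjuncts True, so the formula holds.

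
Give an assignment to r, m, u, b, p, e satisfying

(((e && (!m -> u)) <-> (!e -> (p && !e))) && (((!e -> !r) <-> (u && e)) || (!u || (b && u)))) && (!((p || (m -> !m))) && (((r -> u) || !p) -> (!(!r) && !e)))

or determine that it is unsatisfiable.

r: True, m: True, u: False, b: True, p: False, e: False

  ((e && (!m -> u)) <-> (!e -> (p && !e))) && (((!e -> !r) <-> (u && e)) || (!u || (b && u))) = True
    (e && (!m -> u)) <-> (!e -> (p && !e)) = True
      e && (!m -> u) = False
        !m -> u = True
          !m = False
      !e -> (p && !e) = False
        !e = True
        p && !e = False
          !e = True
    ((!e -> !r) <-> (u && e)) || (!u || (b && u)) = True
      (!e -> !r) <-> (u && e) = True
        !e -> !r = False
          !e = True
          !r = False
        u && e = False
      !u || (b && u) = True
        !u = True
        b && u = False
  !((p || (m -> !m))) && (((r -> u) || !p) -> (!(!r) && !e)) = True
    !((p || (m -> !m))) = True
      p || (m -> !m) = False
        m -> !m = False
          !m = False
    ((r -> u) || !p) -> (!(!r) && !e) = True
      (r -> u) || !p = True
        r -> u = False
        !p = True
      !(!r) && !e = True
        !(!r) = True
          !r = False
        !e = True
Both conjuncts True, so the formula holds.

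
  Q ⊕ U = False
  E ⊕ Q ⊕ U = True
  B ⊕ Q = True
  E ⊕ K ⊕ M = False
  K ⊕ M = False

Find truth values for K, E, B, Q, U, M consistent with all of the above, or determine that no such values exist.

Unsatisfiable — no assignment works.

Adding constraints 1, 2, 4, 5 mod 2: every variable appears an even number of times on the left, so the left side is 0.
But the right sides sum to 1 (mod 2). 0 ≠ 1 — the system is inconsistent.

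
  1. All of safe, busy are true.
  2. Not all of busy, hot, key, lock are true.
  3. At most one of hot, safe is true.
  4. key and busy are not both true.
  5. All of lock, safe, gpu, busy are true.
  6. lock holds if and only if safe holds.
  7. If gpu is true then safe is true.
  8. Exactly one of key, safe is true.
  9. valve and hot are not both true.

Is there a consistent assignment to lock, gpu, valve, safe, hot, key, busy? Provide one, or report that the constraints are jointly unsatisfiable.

lock=T, gpu=T, valve=T, safe=T, hot=F, key=F, busy=T

  (1) {safe, busy}: all 2 true ✓
  (2) {busy, hot, key, lock}: 2/4 true — not all ✓
  (3) {hot, safe}: 1 true — at most one ✓
  (4) key=F, busy=T — not both ✓
  (5) {lock, safe, gpu, busy}: all 4 true ✓
  (6) lock=T, safe=T — same ✓
  (7) gpu=T ⇒ safe: T ✓
  (8) {key, safe}: 1 true — exactly one ✓
  (9) valve=T, hot=F — not both ✓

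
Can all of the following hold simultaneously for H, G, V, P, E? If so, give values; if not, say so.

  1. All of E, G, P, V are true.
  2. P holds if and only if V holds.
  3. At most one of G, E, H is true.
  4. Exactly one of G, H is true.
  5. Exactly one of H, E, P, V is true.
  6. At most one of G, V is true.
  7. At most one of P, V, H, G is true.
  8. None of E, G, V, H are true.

Unsatisfiable

Case G = True:
  Constraint (8) is violated (G=T) — contradiction.
Case G = False:
  Constraint (1) is violated (G=F) — contradiction.
Both cases fail — unsatisfiable.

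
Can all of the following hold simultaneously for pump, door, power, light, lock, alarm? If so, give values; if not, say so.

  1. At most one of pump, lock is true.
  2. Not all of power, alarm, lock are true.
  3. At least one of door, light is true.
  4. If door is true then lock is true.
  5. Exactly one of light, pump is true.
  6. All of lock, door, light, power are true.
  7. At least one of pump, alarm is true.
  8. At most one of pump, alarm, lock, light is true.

No satisfying assignment exists.

Case light = True:
  (5) with light=T forces pump = False.
  (6) forces lock = True.
  Constraint (8) is violated (lock=T, light=T) — contradiction.
Case light = False:
  Constraint (6) is violated (light=F) — contradiction.
Both cases fail — unsatisfiable.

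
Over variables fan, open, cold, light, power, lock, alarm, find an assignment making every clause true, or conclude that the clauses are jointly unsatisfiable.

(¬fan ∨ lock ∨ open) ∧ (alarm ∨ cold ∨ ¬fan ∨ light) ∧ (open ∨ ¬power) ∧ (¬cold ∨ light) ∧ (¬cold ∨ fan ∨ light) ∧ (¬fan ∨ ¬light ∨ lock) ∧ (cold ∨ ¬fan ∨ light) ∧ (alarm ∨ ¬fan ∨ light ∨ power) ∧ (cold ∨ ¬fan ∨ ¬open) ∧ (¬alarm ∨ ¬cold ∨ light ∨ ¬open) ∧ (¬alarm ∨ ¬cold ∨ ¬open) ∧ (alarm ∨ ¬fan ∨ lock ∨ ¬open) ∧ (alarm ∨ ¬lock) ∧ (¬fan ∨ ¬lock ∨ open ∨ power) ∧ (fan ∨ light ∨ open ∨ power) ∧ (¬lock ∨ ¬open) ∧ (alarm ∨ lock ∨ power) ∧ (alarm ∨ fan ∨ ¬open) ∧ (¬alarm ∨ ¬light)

Set fan = False.
Set open = True.
  then (¬lock ∨ ¬open) forces lock = False.
  then (alarm ∨ fan ∨ ¬open) forces alarm = True.
  then (¬alarm ∨ ¬light) forces light = False.
  then (¬cold ∨ light) forces cold = False.
Set power = True.
All clauses satisfied.

fan = False, open = True, cold = False, light = False, power = True, lock = False, alarm = True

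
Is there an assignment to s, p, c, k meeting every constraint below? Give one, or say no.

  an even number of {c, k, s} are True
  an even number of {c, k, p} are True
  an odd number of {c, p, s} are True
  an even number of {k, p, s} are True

s=T; p=T; c=T; k=F

{c, k, s}: 2 true → even ✓
{c, k, p}: 2 true → even ✓
{c, p, s}: 3 true → odd ✓
{k, p, s}: 2 true → even ✓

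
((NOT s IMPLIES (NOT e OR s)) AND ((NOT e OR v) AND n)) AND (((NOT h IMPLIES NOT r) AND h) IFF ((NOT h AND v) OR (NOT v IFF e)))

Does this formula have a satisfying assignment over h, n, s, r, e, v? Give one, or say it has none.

h=T, n=T, s=F, r=T, e=F, v=T

  (NOT s IMPLIES (NOT e OR s)) AND ((NOT e OR v) AND n) = True
    NOT s IMPLIES (NOT e OR s) = True
      NOT s = True
      NOT e OR s = True
        NOT e = True
    (NOT e OR v) AND n = True
      NOT e OR v = True
        NOT e = True
  ((NOT h IMPLIES NOT r) AND h) IFF ((NOT h AND v) OR (NOT v IFF e)) = True
    (NOT h IMPLIES NOT r) AND h = True
      NOT h IMPLIES NOT r = True
        NOT h = False
        NOT r = False
    (NOT h AND v) OR (NOT v IFF e) = True
      NOT h AND v = False
        NOT h = False
      NOT v IFF e = True
        NOT v = False
Both conjuncts True, so the formula holds.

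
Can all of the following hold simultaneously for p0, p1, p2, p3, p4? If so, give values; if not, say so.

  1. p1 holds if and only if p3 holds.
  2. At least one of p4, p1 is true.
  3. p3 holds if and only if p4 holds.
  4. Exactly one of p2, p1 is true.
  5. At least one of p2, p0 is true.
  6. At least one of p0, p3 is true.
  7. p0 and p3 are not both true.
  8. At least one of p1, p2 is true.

Case p4 = True:
  (3) with p4=T forces p3 = True.
  (1) with p3=T forces p1 = True.
  (4) with p1=T forces p2 = False.
  (5) with p2=F forces p0 = True.
  Constraint (7) is violated (p0=T, p3=T) — contradiction.
Case p4 = False:
  (2) with p4=F forces p1 = True.
  (1) with p1=T forces p3 = True.
  Constraint (3) is violated (p3=T, p4=F) — contradiction.
Both cases fail — unsatisfiable.

Unsatisfiable — no assignment works.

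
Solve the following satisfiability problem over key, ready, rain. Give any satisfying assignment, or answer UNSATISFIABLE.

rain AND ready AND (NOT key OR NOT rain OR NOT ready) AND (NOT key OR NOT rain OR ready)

key = False; ready = True; rain = True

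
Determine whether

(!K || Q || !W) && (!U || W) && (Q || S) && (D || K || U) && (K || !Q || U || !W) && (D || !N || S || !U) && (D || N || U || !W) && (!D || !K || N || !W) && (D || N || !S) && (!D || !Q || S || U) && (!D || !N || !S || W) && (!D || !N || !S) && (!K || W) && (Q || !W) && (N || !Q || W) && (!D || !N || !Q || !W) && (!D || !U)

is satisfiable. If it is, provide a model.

S = True, N = True, Q = True, U = False, W = True, D = False, K = True

Set S = True.
Set N = True.
  then (!D || !N || !S) forces D = False.
Try Q = False:
  (Q || !W) forces W = False.
  (!U || W) forces U = False.
  (D || K || U) forces K = True.
  clause (!K || W) is falsified — backtrack.
So Q = True.
Set U = False.
  then (D || K || U) forces K = True.
  then (!K || W) forces W = True.
All clauses satisfied.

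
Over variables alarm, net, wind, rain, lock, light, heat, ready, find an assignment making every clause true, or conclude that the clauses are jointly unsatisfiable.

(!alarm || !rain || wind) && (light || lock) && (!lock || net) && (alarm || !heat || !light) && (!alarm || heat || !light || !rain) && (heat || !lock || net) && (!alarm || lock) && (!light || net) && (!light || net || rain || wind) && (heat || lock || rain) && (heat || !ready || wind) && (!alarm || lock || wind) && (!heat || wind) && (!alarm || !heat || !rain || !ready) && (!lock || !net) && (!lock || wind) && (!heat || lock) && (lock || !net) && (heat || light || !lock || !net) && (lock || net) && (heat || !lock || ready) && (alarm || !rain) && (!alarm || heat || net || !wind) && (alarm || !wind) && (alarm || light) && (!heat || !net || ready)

Case net = True:
  (!lock || !net) forces lock = False.
  Clause (lock || !net) is falsified — contradiction.
Case net = False:
  (!lock || net) forces lock = False.
  Clause (lock || net) is falsified — contradiction.
Both cases fail, so the formula is unsatisfiable.

Unsatisfiable — no assignment works.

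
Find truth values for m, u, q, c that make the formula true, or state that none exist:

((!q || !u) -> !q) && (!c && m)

m = True; u = False; q = False; c = False

  (!q || !u) -> !q = True
    !q || !u = True
      !q = True
      !u = True
    !q = True
  !c && m = True
    !c = True
Both conjuncts True, so the formula holds.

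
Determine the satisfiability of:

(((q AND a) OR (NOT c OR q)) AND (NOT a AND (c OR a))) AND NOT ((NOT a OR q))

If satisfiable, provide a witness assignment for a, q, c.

Case a = True: the conjunct NOT a is False.
Case a = False: the conjunct NOT ((NOT a OR q)) becomes NOT ((True OR q)) = False.
Both cases fail — unsatisfiable.

Unsatisfiable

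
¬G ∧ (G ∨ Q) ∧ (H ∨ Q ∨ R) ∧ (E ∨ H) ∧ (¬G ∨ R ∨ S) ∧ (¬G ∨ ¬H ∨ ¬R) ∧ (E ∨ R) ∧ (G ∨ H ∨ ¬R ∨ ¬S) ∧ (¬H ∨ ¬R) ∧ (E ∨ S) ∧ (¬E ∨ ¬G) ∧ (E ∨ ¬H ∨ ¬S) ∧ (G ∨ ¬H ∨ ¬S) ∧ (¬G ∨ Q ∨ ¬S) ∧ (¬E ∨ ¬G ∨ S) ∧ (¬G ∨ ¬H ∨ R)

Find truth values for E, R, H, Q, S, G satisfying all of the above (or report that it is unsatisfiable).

Unit clause (¬G) forces G = False.
In (G ∨ Q) only Q is left, so Q = True.
Set E = True.
Set R = False.
Set H = True.
  then (G ∨ ¬H ∨ ¬S) forces S = False.
All clauses satisfied.

E: True, R: False, H: True, Q: True, S: False, G: False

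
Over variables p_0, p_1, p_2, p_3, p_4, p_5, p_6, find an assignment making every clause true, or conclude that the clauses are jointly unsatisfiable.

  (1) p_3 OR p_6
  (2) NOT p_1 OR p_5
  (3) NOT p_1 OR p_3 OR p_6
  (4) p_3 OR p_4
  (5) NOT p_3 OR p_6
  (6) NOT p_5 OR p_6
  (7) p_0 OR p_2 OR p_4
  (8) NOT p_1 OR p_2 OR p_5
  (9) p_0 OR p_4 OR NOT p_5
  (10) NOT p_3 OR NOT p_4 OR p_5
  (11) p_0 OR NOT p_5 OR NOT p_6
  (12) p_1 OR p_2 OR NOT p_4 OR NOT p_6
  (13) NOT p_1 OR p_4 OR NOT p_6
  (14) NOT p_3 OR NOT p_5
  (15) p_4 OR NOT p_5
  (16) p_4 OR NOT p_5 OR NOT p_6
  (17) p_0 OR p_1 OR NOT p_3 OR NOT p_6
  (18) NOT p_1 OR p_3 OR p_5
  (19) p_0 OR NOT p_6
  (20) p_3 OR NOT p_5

p_0 = True; p_1 = False; p_2 = True; p_3 = True; p_4 = False; p_5 = False; p_6 = True

Try p_0 = False:
  (p_0 OR NOT p_6) forces p_6 = False.
  (p_3 OR p_6) forces p_3 = True.
  clause (NOT p_3 OR p_6) is falsified — backtrack.
So p_0 = True.
Try p_1 = True:
  (NOT p_1 OR p_5) forces p_5 = True.
  (NOT p_5 OR p_6) forces p_6 = True.
  (NOT p_1 OR p_4 OR NOT p_6) forces p_4 = True.
  (NOT p_3 OR NOT p_5) forces p_3 = False.
  clause (p_3 OR NOT p_5) is falsified — backtrack.
So p_1 = False.
Set p_2 = True.
Set p_3 = True.
  then (NOT p_3 OR p_6) forces p_6 = True.
  then (NOT p_3 OR NOT p_5) forces p_5 = False.
  then (NOT p_3 OR NOT p_4 OR p_5) forces p_4 = False.
All clauses satisfied.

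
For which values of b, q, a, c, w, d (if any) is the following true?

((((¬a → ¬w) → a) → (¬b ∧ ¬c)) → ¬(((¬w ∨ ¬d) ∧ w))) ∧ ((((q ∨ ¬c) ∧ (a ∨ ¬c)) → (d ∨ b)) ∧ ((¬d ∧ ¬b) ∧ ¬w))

b = False; q = False; a = True; c = True; w = False; d = False

  (((¬a → ¬w) → a) → (¬b ∧ ¬c)) → ¬(((¬w ∨ ¬d) ∧ w)) = True
    ((¬a → ¬w) → a) → (¬b ∧ ¬c) = False
      (¬a → ¬w) → a = True
        ¬a → ¬w = True
          ¬a = False
          ¬w = True
      ¬b ∧ ¬c = False
        ¬b = True
        ¬c = False
    ¬(((¬w ∨ ¬d) ∧ w)) = True
      (¬w ∨ ¬d) ∧ w = False
        ¬w ∨ ¬d = True
          ¬w = True
          ¬d = True
  (((q ∨ ¬c) ∧ (a ∨ ¬c)) → (d ∨ b)) ∧ ((¬d ∧ ¬b) ∧ ¬w) = True
    ((q ∨ ¬c) ∧ (a ∨ ¬c)) → (d ∨ b) = True
      (q ∨ ¬c) ∧ (a ∨ ¬c) = False
        q ∨ ¬c = False
          ¬c = False
        a ∨ ¬c = True
          ¬c = False
      d ∨ b = False
    (¬d ∧ ¬b) ∧ ¬w = True
      ¬d ∧ ¬b = True
        ¬d = True
        ¬b = True
      ¬w = True
Both conjuncts True, so the formula holds.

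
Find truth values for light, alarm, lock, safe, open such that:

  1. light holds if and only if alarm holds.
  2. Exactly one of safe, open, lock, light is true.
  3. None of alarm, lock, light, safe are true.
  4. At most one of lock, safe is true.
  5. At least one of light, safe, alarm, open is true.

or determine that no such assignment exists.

light=F, alarm=F, lock=F, safe=F, open=T

  (1) light=F, alarm=F — same ✓
  (2) {safe, open, lock, light}: 1 true — exactly one ✓
  (3) {alarm, lock, light, safe}: 0 true — none ✓
  (4) {lock, safe}: 0 true — at most one ✓
  (5) {light, safe, alarm, open}: 1 true — at least one ✓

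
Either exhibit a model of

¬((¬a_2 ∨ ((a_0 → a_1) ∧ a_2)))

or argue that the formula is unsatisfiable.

a_0 = True, a_1 = False, a_2 = True

  ¬((¬a_2 ∨ ((a_0 → a_1) ∧ a_2))) = True
    ¬a_2 ∨ ((a_0 → a_1) ∧ a_2) = False
      ¬a_2 = False
      (a_0 → a_1) ∧ a_2 = False
        a_0 → a_1 = False
The formula evaluates to True.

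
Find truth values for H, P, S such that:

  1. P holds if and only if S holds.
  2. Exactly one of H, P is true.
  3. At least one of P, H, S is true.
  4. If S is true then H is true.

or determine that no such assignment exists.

H: True, P: False, S: False

  (1) P=F, S=F — same ✓
  (2) {H, P}: 1 true — exactly one ✓
  (3) {P, H, S}: 1 true — at least one ✓
  (4) S=F ⇒ H: vacuous ✓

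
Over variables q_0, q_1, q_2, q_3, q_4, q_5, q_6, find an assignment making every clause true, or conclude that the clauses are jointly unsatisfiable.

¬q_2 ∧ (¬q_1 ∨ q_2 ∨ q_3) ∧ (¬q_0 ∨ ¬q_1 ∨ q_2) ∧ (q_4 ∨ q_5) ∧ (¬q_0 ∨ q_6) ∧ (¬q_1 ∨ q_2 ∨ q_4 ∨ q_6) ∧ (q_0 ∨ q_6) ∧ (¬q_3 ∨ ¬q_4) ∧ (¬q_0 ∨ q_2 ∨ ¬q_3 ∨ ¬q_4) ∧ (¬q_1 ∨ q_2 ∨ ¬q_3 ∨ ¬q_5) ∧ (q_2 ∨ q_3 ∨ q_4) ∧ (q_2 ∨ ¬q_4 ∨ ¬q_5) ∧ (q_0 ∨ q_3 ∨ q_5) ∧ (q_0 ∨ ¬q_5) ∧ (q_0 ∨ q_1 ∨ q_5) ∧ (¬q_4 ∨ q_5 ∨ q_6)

q_0=T; q_1=F; q_2=F; q_3=F; q_4=T; q_5=F; q_6=T

Unit clause (¬q_2) forces q_2 = False.
Try q_0 = False:
  (q_0 ∨ q_6) forces q_6 = True.
  (q_0 ∨ ¬q_5) forces q_5 = False.
  (q_4 ∨ q_5) forces q_4 = True.
  (¬q_3 ∨ ¬q_4) forces q_3 = False.
  clause (q_0 ∨ q_3 ∨ q_5) is falsified — backtrack.
So q_0 = True.
  then (¬q_0 ∨ ¬q_1 ∨ q_2) forces q_1 = False.
  then (¬q_0 ∨ q_6) forces q_6 = True.
Set q_3 = False.
  then (q_2 ∨ q_3 ∨ q_4) forces q_4 = True.
  then (q_2 ∨ ¬q_4 ∨ ¬q_5) forces q_5 = False.
All clauses satisfied.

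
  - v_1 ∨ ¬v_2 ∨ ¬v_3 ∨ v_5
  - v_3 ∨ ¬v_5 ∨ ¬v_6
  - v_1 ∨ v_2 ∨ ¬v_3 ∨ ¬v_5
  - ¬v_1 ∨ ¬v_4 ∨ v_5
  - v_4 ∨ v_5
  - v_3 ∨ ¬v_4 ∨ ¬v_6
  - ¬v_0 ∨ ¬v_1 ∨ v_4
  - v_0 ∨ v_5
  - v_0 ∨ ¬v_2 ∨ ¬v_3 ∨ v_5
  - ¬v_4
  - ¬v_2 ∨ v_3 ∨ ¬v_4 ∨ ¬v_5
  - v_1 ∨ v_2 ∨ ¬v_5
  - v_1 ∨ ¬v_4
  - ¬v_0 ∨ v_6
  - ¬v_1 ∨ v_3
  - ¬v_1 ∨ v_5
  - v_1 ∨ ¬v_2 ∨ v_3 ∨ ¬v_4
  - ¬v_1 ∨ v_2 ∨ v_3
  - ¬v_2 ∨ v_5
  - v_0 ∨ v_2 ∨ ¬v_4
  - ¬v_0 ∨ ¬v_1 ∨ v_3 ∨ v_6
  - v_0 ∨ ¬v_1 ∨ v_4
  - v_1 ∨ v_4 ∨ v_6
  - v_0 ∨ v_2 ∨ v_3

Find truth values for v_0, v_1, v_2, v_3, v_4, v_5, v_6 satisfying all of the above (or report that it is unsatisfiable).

Unit clause (¬v_4) forces v_4 = False.
In (v_4 ∨ v_5) only v_5 is left, so v_5 = True.
Set v_0 = False.
  then (v_0 ∨ ¬v_1 ∨ v_4) forces v_1 = False.
  then (v_1 ∨ v_4 ∨ v_6) forces v_6 = True.
  then (v_3 ∨ ¬v_5 ∨ ¬v_6) forces v_3 = True.
  then (v_1 ∨ v_2 ∨ ¬v_3 ∨ ¬v_5) forces v_2 = True.
All clauses satisfied.

v_0=F, v_1=F, v_2=T, v_3=T, v_4=F, v_5=T, v_6=T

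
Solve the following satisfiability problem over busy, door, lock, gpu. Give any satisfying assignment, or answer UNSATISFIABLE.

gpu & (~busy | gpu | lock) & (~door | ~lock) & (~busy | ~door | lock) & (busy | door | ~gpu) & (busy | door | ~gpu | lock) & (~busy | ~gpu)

busy = False, door = True, lock = False, gpu = True

Unit clause (gpu) forces gpu = True.
In (~busy | ~gpu) only ~busy is left, so busy = False.
In (busy | door | ~gpu) only door is left, so door = True.
In (~door | ~lock) only ~lock is left, so lock = False.
Check each clause:
  (gpu): gpu holds.
  (~busy | gpu | lock): ~busy holds.
  (~door | ~lock): ~lock holds.
  (~busy | ~door | lock): ~busy holds.
  (busy | door | ~gpu): door holds.
  (busy | door | ~gpu | lock): door holds.
  (~busy | ~gpu): ~busy holds.
All clauses satisfied.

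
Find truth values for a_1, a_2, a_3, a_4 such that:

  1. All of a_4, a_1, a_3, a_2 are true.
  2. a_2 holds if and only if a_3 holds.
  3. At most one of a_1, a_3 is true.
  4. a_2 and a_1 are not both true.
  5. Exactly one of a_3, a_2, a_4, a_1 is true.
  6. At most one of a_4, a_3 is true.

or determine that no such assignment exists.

Unsatisfiable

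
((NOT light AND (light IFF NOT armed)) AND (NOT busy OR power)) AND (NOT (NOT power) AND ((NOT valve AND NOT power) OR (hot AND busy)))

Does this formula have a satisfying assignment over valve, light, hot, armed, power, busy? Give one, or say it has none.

valve: False, light: False, hot: True, armed: True, power: True, busy: True

  (NOT light AND (light IFF NOT armed)) AND (NOT busy OR power) = True
    NOT light AND (light IFF NOT armed) = True
      NOT light = True
      light IFF NOT armed = True
        NOT armed = False
    NOT busy OR power = True
      NOT busy = False
  NOT (NOT power) AND ((NOT valve AND NOT power) OR (hot AND busy)) = True
    NOT (NOT power) = True
      NOT power = False
    (NOT valve AND NOT power) OR (hot AND busy) = True
      NOT valve AND NOT power = False
        NOT valve = True
        NOT power = False
      hot AND busy = True
Both conjuncts True, so the formula holds.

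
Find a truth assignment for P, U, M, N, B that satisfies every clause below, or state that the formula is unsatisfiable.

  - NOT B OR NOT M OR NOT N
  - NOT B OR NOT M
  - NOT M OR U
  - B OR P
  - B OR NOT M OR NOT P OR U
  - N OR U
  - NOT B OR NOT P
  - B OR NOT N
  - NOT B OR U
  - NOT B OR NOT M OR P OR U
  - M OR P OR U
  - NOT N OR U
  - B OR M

Set P = False.
  then (B OR P) forces B = True.
  then (NOT B OR U) forces U = True.
  then (NOT B OR NOT M) forces M = False.
Set N = True.
All clauses satisfied.

P = False; U = True; M = False; N = True; B = True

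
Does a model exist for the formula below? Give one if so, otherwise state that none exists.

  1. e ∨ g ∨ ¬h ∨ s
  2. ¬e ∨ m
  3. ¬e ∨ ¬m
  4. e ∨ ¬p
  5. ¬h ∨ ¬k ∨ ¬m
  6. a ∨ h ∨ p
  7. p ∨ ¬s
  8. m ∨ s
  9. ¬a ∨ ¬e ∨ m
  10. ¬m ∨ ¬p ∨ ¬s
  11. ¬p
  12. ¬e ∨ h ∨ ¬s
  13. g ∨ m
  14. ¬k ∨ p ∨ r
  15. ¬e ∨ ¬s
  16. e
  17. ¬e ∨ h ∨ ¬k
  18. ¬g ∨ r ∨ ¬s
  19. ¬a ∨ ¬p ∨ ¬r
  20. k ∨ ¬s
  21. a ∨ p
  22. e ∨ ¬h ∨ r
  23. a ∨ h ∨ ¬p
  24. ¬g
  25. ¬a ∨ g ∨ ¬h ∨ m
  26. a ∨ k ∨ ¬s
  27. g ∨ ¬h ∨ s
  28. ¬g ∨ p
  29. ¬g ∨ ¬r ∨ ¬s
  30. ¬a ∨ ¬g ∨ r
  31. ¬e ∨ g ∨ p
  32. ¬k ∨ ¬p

Case e = True:
  (¬e ∨ m) forces m = True.
  Clause (¬e ∨ ¬m) is falsified — contradiction.
Case e = False:
  Clause (e) is falsified — contradiction.
Both cases fail, so the formula is unsatisfiable.

Unsatisfiable — no assignment works.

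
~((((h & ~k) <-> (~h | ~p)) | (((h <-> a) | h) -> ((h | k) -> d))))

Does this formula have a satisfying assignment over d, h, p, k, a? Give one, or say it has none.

d=F, h=T, p=T, k=F, a=F

  ~((((h & ~k) <-> (~h | ~p)) | (((h <-> a) | h) -> ((h | k) -> d)))) = True
    ((h & ~k) <-> (~h | ~p)) | (((h <-> a) | h) -> ((h | k) -> d)) = False
      (h & ~k) <-> (~h | ~p) = False
        h & ~k = True
          ~k = True
        ~h | ~p = False
          ~h = False
          ~p = False
      ((h <-> a) | h) -> ((h | k) -> d) = False
        (h <-> a) | h = True
          h <-> a = False
        (h | k) -> d = False
          h | k = True
The formula evaluates to True.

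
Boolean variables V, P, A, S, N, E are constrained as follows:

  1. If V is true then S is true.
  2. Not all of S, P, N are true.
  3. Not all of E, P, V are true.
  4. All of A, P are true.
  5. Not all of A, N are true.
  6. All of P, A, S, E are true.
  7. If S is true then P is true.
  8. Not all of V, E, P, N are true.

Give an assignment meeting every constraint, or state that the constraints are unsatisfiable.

V = False, P = True, A = True, S = True, N = False, E = True

  (1) V=F ⇒ S: vacuous ✓
  (2) {S, P, N}: 2/3 true — not all ✓
  (3) {E, P, V}: 2/3 true — not all ✓
  (4) {A, P}: all 2 true ✓
  (5) {A, N}: 1/2 true — not all ✓
  (6) {P, A, S, E}: all 4 true ✓
  (7) S=T ⇒ P: T ✓
  (8) {V, E, P, N}: 2/4 true — not all ✓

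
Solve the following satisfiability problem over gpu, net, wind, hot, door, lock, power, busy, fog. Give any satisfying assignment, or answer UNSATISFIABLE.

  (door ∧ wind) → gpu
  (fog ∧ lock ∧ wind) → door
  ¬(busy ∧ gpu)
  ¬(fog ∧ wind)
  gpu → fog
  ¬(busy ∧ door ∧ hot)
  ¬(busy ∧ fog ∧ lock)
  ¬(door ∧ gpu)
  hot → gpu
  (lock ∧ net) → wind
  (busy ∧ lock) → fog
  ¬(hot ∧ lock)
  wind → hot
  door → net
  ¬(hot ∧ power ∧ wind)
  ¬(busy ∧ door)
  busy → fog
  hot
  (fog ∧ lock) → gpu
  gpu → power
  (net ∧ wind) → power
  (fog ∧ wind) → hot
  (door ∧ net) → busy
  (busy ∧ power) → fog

gpu=T, net=F, wind=F, hot=T, door=F, lock=F, power=T, busy=F, fog=T

Unit clause (hot) forces hot = True.
In (gpu ∨ ¬hot) only gpu is left, so gpu = True.
In (¬door ∨ ¬gpu) only ¬door is left, so door = False.
In (¬hot ∨ ¬lock) only ¬lock is left, so lock = False.
In (¬gpu ∨ power) only power is left, so power = True.
In (fog ∨ ¬gpu) only fog is left, so fog = True.
In (¬busy ∨ ¬gpu) only ¬busy is left, so busy = False.
In (¬hot ∨ ¬power ∨ ¬wind) only ¬wind is left, so wind = False.
Set net = False.
All clauses satisfied.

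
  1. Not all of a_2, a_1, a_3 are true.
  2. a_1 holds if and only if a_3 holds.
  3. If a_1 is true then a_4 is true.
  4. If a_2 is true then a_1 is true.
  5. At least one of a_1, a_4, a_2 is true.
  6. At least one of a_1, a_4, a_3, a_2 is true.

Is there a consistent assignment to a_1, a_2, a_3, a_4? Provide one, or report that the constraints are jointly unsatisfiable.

a_1: False; a_2: False; a_3: False; a_4: True

  (1) {a_2, a_1, a_3}: 0/3 true — not all ✓
  (2) a_1=F, a_3=F — same ✓
  (3) a_1=F ⇒ a_4: vacuous ✓
  (4) a_2=F ⇒ a_1: vacuous ✓
  (5) {a_1, a_4, a_2}: 1 true — at least one ✓
  (6) {a_1, a_4, a_3, a_2}: 1 true — at least one ✓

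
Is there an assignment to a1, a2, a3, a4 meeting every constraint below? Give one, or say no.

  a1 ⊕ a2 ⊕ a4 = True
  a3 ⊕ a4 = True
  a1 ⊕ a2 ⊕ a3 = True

Adding constraints 1, 2, 3 mod 2: every variable appears an even number of times on the left, so the left side is 0.
But the right sides sum to 1 (mod 2). 0 ≠ 1 — the system is inconsistent.

Unsatisfiable — no assignment works.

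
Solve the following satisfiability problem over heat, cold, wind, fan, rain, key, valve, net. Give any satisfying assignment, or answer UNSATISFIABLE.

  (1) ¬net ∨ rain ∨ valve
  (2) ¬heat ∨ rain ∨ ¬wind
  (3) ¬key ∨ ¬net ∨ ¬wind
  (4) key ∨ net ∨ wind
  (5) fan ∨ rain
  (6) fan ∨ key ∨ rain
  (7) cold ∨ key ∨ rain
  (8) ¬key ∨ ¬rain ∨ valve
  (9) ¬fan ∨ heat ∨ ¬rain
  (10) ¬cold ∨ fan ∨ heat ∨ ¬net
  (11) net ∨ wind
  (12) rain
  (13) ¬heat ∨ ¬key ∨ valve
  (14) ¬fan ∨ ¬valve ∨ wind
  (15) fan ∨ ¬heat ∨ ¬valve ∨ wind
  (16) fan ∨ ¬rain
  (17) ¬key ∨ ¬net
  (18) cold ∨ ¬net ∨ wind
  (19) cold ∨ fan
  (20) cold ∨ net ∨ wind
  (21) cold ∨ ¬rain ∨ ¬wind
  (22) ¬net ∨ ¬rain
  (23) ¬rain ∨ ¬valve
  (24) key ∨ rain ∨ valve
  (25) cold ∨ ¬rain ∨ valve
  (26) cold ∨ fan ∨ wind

Unit clause (rain) forces rain = True.
In (fan ∨ ¬rain) only fan is left, so fan = True.
In (¬net ∨ ¬rain) only ¬net is left, so net = False.
In (¬rain ∨ ¬valve) only ¬valve is left, so valve = False.
In (cold ∨ ¬rain ∨ valve) only cold is left, so cold = True.
In (¬key ∨ ¬rain ∨ valve) only ¬key is left, so key = False.
In (¬fan ∨ heat ∨ ¬rain) only heat is left, so heat = True.
In (net ∨ wind) only wind is left, so wind = True.
All clauses satisfied.

heat = True, cold = True, wind = True, fan = True, rain = True, key = False, valve = False, net = False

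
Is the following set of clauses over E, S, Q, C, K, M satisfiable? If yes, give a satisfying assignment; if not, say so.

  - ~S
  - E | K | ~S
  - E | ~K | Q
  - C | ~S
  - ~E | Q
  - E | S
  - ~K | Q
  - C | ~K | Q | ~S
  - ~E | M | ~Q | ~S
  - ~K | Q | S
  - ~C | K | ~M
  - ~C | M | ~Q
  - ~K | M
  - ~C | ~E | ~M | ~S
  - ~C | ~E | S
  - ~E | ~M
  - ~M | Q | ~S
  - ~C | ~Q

Unit clause (~S) forces S = False.
In (E | S) only E is left, so E = True.
In (~C | ~E | S) only ~C is left, so C = False.
In (~E | ~M) only ~M is left, so M = False.
In (~E | Q) only Q is left, so Q = True.
In (~K | M) only ~K is left, so K = False.
All clauses satisfied.

E = True; S = False; Q = True; C = False; K = False; M = False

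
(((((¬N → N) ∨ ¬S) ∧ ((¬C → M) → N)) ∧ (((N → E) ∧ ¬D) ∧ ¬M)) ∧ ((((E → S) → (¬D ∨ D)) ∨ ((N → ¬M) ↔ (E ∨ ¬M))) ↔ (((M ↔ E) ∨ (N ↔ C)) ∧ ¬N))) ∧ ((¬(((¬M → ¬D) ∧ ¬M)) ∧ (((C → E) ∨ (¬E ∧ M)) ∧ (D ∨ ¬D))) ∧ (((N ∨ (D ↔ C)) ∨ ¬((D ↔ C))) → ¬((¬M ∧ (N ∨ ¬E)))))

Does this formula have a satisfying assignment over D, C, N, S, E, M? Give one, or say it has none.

Case M = True: the conjunct ¬M is False.
Case M = False: the formula simplifies to (((((¬N → N) ∨ ¬S) ∧ (C → N)) ∧ ((N → E) ∧ ¬D)) ∧ ((¬E ∨ (N ↔ C)) ∧ ¬N)) ∧ ((¬(¬D) ∧ ((C → E) ∧ (D ∨ ¬D))) ∧ (((N ∨ (D ↔ C)) ∨ ¬((D ↔ C))) → ¬((N ∨ ¬E)))).
  D = True: the conjunct ¬D is False.
  D = False: the conjunct ¬(¬D) becomes ¬(¬False) = False.
Both cases fail — unsatisfiable.

No satisfying assignment exists.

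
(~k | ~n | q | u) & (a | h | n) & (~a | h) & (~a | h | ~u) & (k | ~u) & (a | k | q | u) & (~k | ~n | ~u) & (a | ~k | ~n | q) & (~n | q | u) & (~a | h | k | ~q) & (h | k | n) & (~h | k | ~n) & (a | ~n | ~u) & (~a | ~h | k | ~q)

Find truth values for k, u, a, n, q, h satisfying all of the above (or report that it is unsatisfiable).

Set k = False.
  then (k | ~u) forces u = False.
Set a = True.
  then (~a | h) forces h = True.
  then (~h | k | ~n) forces n = False.
  then (~a | ~h | k | ~q) forces q = False.
All clauses satisfied.

k = False; u = False; a = True; n = False; q = False; h = True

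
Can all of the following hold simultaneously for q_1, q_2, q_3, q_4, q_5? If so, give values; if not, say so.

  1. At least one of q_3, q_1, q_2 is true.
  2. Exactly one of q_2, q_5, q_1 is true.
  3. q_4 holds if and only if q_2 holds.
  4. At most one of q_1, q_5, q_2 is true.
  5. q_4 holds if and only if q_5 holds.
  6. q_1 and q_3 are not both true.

q_1 = True, q_2 = False, q_3 = False, q_4 = False, q_5 = False

  (1) {q_3, q_1, q_2}: 1 true — at least one ✓
  (2) {q_2, q_5, q_1}: 1 true — exactly one ✓
  (3) q_4=F, q_2=F — same ✓
  (4) {q_1, q_5, q_2}: 1 true — at most one ✓
  (5) q_4=F, q_5=F — same ✓
  (6) q_1=T, q_3=F — not both ✓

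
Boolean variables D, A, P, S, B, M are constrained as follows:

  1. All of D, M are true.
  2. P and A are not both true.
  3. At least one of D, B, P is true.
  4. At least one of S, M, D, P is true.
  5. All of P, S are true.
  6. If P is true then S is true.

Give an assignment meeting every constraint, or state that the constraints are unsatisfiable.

D=T; A=F; P=T; S=T; B=F; M=T

  (1) {D, M}: all 2 true ✓
  (2) P=T, A=F — not both ✓
  (3) {D, B, P}: 2 true — at least one ✓
  (4) {S, M, D, P}: 4 true — at least one ✓
  (5) {P, S}: all 2 true ✓
  (6) P=T ⇒ S: T ✓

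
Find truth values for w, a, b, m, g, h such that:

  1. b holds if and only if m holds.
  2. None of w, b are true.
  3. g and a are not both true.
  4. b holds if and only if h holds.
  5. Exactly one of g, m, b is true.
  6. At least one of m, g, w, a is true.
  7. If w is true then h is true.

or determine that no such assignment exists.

w = False; a = False; b = False; m = False; g = True; h = False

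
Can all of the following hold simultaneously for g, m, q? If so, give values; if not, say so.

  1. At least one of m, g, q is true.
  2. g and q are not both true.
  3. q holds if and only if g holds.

g: False, m: True, q: False

  (1) {m, g, q}: 1 true — at least one ✓
  (2) g=F, q=F — not both ✓
  (3) q=F, g=F — same ✓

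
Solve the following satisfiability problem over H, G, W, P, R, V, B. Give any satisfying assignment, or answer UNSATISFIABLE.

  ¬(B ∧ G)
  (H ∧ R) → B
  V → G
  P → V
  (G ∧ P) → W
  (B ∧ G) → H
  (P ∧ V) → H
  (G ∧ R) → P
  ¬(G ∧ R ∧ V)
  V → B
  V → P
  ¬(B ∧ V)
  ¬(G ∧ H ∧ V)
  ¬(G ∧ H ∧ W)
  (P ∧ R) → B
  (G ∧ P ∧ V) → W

H=F, G=F, W=F, P=F, R=T, V=F, B=T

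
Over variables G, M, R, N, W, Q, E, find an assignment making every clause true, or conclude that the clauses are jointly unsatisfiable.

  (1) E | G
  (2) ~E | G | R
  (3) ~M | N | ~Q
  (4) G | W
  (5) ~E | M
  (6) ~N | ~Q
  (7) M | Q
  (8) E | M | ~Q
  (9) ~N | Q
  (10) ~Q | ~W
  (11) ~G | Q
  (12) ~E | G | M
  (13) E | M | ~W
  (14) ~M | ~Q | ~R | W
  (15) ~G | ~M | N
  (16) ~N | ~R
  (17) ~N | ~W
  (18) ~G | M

Set G = False.
  then (E | G) forces E = True.
  then (~E | G | R) forces R = True.
  then (G | W) forces W = True.
  then (~E | M) forces M = True.
  then (~Q | ~W) forces Q = False.
  then (~N | ~R) forces N = False.
All clauses satisfied.

G=F, M=T, R=T, N=F, W=T, Q=F, E=T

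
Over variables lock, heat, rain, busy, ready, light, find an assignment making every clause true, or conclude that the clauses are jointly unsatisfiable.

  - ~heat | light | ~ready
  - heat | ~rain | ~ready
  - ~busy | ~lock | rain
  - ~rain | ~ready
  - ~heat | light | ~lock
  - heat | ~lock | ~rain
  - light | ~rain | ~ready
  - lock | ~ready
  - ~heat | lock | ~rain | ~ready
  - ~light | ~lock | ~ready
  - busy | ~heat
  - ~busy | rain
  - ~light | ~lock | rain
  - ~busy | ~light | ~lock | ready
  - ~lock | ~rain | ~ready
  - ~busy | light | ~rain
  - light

lock = False, heat = False, rain = True, busy = True, ready = False, light = True

Unit clause (light) forces light = True.
Try lock = True:
  (~light | ~lock | ~ready) forces ready = False.
  (~light | ~lock | rain) forces rain = True.
  (heat | ~lock | ~rain) forces heat = True.
  (busy | ~heat) forces busy = True.
  clause (~busy | ~light | ~lock | ready) is falsified — backtrack.
So lock = False.
  then (lock | ~ready) forces ready = False.
Set heat = False.
Set rain = True.
Set busy = True.
All clauses satisfied.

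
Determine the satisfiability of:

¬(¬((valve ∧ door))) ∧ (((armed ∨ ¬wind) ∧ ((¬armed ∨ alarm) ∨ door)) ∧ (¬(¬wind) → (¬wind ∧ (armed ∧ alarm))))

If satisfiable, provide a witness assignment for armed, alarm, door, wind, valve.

armed=F; alarm=T; door=T; wind=F; valve=T

  ¬(¬((valve ∧ door))) = True
    ¬((valve ∧ door)) = False
      valve ∧ door = True
  ((armed ∨ ¬wind) ∧ ((¬armed ∨ alarm) ∨ door)) ∧ (¬(¬wind) → (¬wind ∧ (armed ∧ alarm))) = True
    (armed ∨ ¬wind) ∧ ((¬armed ∨ alarm) ∨ door) = True
      armed ∨ ¬wind = True
        ¬wind = True
      (¬armed ∨ alarm) ∨ door = True
        ¬armed ∨ alarm = True
          ¬armed = True
    ¬(¬wind) → (¬wind ∧ (armed ∧ alarm)) = True
      ¬(¬wind) = False
        ¬wind = True
      ¬wind ∧ (armed ∧ alarm) = False
        ¬wind = True
        armed ∧ alarm = False
Both conjuncts True, so the formula holds.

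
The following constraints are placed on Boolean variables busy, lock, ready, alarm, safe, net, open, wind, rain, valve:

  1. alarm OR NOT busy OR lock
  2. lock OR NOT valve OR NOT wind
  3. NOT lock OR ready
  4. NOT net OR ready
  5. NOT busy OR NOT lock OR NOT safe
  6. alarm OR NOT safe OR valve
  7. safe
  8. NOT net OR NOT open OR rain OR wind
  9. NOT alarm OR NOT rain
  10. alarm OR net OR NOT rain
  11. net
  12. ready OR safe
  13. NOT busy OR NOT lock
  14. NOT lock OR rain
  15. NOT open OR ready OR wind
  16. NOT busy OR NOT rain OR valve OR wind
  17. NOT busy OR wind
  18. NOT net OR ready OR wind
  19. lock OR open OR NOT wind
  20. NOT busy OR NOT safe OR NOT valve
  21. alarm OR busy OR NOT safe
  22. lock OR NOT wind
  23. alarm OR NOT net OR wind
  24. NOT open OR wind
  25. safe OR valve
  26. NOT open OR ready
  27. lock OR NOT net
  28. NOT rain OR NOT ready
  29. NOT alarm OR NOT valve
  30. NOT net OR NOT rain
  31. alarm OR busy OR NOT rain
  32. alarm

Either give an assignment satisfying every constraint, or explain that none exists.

UNSATISFIABLE

Case alarm = True:
  (safe) forces safe = True.
  (NOT alarm OR NOT rain) forces rain = False.
  (net) forces net = True.
  (NOT net OR ready) forces ready = True.
  (NOT lock OR rain) forces lock = False.
  Clause (lock OR NOT net) is falsified — contradiction.
Case alarm = False:
  Clause (alarm) is falsified — contradiction.
Both cases fail, so the formula is unsatisfiable.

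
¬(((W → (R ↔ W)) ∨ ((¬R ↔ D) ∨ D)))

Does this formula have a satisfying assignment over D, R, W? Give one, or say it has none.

D: False; R: False; W: True

  ¬(((W → (R ↔ W)) ∨ ((¬R ↔ D) ∨ D))) = True
    (W → (R ↔ W)) ∨ ((¬R ↔ D) ∨ D) = False
      W → (R ↔ W) = False
        R ↔ W = False
      (¬R ↔ D) ∨ D = False
        ¬R ↔ D = False
          ¬R = True
The formula evaluates to True.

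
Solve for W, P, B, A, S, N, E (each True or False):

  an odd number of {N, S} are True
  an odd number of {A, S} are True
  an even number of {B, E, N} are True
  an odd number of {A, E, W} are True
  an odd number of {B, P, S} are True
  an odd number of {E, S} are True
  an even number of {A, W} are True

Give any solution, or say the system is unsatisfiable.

W: True, P: True, B: False, A: True, S: False, N: True, E: True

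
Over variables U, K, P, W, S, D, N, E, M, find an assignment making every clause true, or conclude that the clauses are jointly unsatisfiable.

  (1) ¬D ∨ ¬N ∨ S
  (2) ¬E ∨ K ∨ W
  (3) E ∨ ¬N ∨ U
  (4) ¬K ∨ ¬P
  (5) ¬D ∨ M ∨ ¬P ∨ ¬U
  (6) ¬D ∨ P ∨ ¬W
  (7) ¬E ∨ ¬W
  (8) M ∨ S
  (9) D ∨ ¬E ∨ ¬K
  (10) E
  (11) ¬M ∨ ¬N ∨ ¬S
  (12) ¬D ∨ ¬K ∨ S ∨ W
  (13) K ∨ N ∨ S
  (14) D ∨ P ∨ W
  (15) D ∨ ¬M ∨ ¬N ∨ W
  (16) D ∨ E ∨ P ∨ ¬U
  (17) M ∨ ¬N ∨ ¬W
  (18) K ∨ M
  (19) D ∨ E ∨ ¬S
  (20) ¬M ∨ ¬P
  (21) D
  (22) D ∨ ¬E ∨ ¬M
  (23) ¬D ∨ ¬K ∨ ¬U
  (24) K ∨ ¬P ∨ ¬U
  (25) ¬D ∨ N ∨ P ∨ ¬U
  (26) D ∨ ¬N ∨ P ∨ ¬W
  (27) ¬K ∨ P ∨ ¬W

Unit clause (E) forces E = True.
Unit clause (D) forces D = True.
In (¬E ∨ ¬W) only ¬W is left, so W = False.
In (¬E ∨ K ∨ W) only K is left, so K = True.
In (¬K ∨ ¬P) only ¬P is left, so P = False.
In (¬D ∨ ¬K ∨ S ∨ W) only S is left, so S = True.
In (¬D ∨ ¬K ∨ ¬U) only ¬U is left, so U = False.
Set N = True.
  then (¬M ∨ ¬N ∨ ¬S) forces M = False.
All clauses satisfied.

U = False; K = True; P = False; W = False; S = True; D = True; N = True; E = True; M = False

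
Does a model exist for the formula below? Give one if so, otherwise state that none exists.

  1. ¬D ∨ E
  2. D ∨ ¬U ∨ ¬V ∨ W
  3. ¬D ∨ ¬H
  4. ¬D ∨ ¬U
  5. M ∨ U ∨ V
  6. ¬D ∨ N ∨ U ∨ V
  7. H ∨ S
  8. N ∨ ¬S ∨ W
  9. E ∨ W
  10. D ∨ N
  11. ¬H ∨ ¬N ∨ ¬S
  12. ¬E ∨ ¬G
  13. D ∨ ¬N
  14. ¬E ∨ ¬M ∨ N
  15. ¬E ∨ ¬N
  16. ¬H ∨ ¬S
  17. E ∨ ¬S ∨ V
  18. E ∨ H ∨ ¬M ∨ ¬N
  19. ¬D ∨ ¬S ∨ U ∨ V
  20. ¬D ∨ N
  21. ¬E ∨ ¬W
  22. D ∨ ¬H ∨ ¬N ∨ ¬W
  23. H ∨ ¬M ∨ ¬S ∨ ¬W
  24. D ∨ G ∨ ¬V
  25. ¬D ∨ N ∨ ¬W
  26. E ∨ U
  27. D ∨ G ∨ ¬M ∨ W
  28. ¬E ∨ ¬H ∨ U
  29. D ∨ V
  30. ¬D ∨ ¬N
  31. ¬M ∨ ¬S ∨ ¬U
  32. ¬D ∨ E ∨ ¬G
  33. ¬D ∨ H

Case N = True:
  (D ∨ ¬N) forces D = True.
  Clause (¬D ∨ ¬N) is falsified — contradiction.
Case N = False:
  (D ∨ N) forces D = True.
  Clause (¬D ∨ N) is falsified — contradiction.
Both cases fail, so the formula is unsatisfiable.

Unsatisfiable — no assignment works.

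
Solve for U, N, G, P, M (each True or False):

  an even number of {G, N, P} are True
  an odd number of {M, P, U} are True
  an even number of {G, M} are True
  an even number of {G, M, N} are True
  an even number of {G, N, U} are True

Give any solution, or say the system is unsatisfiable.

U = True; N = False; G = True; P = True; M = True

{G, N, P}: 2 true → even ✓
{M, P, U}: 3 true → odd ✓
{G, M}: 2 true → even ✓
{G, M, N}: 2 true → even ✓
{G, N, U}: 2 true → even ✓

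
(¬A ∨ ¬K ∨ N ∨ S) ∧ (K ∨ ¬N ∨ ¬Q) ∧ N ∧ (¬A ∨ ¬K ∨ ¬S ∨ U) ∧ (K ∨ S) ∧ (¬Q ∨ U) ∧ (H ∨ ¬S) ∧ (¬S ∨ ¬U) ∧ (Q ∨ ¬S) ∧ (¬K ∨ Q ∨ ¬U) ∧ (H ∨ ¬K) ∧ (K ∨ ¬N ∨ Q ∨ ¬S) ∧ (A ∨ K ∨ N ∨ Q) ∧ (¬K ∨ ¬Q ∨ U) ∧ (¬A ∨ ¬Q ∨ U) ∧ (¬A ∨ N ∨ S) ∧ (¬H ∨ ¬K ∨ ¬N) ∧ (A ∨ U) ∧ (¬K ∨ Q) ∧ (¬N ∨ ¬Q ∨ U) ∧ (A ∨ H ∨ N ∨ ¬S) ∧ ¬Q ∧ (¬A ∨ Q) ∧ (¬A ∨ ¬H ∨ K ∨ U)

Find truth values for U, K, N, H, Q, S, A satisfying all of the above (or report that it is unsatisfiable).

Unsatisfiable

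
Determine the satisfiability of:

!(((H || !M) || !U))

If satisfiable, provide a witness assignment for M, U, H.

M: True, U: True, H: False

  !(((H || !M) || !U)) = True
    (H || !M) || !U = False
      H || !M = False
        !M = False
      !U = False
The formula evaluates to True.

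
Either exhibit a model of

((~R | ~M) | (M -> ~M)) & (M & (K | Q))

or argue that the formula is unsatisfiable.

M = True; Q = False; K = True; R = False

  (~R | ~M) | (M -> ~M) = True
    ~R | ~M = True
      ~R = True
      ~M = False
    M -> ~M = False
      ~M = False
  M & (K | Q) = True
    K | Q = True
Both conjuncts True, so the formula holds.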